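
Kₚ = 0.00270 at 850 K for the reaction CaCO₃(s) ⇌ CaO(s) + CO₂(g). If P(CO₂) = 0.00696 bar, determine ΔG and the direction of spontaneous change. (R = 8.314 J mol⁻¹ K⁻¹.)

(CaCO₃, CaO are pure solids — omitted from Qₚ.)
Qₚ = P(CO₂) = 0.00696
ΔG = RT ln(Qₚ/Kₚ) = (8.314 J mol⁻¹ K⁻¹)(850 K) × ln(0.00696/0.00270)
   = (7.067 kJ/mol)(0.9469) = 6.69 kJ/mol
ΔG > 0, so the forward reaction is non-spontaneous (proceeds in reverse).

ΔG = 6.69 kJ/mol; the forward reaction is non-spontaneous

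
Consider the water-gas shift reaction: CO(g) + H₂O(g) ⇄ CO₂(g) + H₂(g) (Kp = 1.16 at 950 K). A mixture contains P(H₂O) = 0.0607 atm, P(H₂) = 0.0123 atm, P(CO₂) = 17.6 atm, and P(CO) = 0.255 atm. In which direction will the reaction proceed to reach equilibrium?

to the left

Qp = P(CO₂)·P(H₂) / (P(CO)·P(H₂O)) = (17.6)·(0.0123) / ((0.255)·(0.0607)) = 14.0
Qp = 14.0 > Kp = 1.16, so the reverse reaction proceeds.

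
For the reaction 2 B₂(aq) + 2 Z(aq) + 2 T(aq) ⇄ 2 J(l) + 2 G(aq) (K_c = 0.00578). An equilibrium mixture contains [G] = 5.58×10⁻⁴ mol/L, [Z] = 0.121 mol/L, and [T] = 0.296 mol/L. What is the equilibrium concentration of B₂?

(J is a pure liquid — omitted from K_c.)
At equilibrium, K_c = [G]² / ([B₂]²·[Z]²·[T]²) = 0.00578.
(5.58×10⁻⁴)² / (([B₂])²·(0.121)²·(0.296)²) = 0.00578
[B₂]² = 0.0420 ⇒ [B₂] = 0.205 mol/L

[B₂] = 0.205 mol/L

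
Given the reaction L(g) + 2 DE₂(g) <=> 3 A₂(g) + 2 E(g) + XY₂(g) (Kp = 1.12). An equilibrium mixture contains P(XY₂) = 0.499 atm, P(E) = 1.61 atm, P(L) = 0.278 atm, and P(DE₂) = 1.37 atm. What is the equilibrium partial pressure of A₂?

At equilibrium, Kp = P(A₂)³·P(E)²·P(XY₂) / (P(L)·P(DE₂)²) = 1.12.
(P(A₂))³·(1.61)²·(0.499) / ((0.278)·(1.37)²) = 1.12
P(A₂)³ = 0.452 ⇒ P(A₂) = 0.767 atm

P(A₂) = 0.767 atm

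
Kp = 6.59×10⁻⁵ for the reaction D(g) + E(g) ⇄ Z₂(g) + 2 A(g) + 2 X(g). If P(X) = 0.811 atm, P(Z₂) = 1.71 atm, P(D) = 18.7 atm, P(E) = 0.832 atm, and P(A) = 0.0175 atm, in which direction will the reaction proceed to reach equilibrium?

in the forward direction

Qp = P(Z₂)·P(A)²·P(X)² / (P(D)·P(E)) = (1.71)·(0.0175)²·(0.811)² / ((18.7)·(0.832)) = 2.21×10⁻⁵
Qp = 2.21×10⁻⁵ < Kp = 6.59×10⁻⁵, so the forward reaction proceeds.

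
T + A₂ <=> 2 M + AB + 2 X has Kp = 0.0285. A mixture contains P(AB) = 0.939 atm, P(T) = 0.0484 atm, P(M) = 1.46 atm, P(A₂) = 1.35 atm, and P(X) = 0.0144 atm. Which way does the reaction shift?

in the forward direction

Qp = P(M)²·P(AB)·P(X)² / (P(T)·P(A₂)) = (1.46)²·(0.939)·(0.0144)² / ((0.0484)·(1.35)) = 0.00635
Qp = 0.00635 < Kp = 0.0285, so the forward reaction proceeds.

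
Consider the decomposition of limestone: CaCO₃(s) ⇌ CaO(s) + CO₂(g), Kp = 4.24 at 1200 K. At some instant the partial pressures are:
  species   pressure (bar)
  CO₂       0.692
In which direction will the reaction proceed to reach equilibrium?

(CaCO₃, CaO are pure solids — omitted from Qp.)
Qp = P(CO₂) = 0.692
Qp = 0.692 < Kp = 4.24, so the forward reaction proceeds.

toward products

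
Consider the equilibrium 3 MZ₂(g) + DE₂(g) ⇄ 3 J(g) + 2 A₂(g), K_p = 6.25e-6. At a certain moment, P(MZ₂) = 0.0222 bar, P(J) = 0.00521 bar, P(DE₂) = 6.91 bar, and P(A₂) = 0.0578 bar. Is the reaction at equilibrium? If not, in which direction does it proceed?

Q_p = P(J)³·P(A₂)² / (P(MZ₂)³·P(DE₂)) = (0.00521)³·(0.0578)² / ((0.0222)³·(6.91)) = 6.25e-6
Q_p = 6.25e-6 = K_p, so the system is already at equilibrium.

neither direction; the system is at equilibrium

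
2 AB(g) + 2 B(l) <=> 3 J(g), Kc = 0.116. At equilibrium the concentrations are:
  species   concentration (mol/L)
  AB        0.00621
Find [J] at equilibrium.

[J] = 0.0165 mol/L

(B is a pure liquid — omitted from Kc.)
At equilibrium, Kc = [J]³ / [AB]² = 0.116.
([J])³ / (0.00621)² = 0.116
[J]³ = 4.47×10⁻⁶ ⇒ [J] = 0.0165 mol/L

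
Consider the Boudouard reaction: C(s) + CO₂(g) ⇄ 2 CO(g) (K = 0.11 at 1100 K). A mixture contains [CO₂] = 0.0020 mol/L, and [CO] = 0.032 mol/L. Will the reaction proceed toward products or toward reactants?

in the reverse direction

(C is a pure solid — omitted from Q.)
Q = [CO]² / [CO₂] = (0.032)² / (0.0020) = 0.51
Q = 0.51 > K = 0.11, so the reverse reaction proceeds.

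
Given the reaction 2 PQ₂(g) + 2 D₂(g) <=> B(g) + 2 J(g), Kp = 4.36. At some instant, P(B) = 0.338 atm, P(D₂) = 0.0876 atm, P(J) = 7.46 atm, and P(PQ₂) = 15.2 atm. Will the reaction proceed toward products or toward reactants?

in the reverse direction

Qp = P(B)·P(J)² / (P(PQ₂)²·P(D₂)²) = (0.338)·(7.46)² / ((15.2)²·(0.0876)²) = 10.6
Qp = 10.6 > Kp = 4.36, so the reverse reaction proceeds.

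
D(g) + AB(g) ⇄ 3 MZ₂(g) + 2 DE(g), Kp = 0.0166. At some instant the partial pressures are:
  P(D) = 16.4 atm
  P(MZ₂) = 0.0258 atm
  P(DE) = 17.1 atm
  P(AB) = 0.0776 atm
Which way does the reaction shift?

Qp = P(MZ₂)³·P(DE)² / (P(D)·P(AB)) = (0.0258)³·(17.1)² / ((16.4)·(0.0776)) = 0.00395
Qp = 0.00395 < Kp = 0.0166, so the forward reaction proceeds.

to the right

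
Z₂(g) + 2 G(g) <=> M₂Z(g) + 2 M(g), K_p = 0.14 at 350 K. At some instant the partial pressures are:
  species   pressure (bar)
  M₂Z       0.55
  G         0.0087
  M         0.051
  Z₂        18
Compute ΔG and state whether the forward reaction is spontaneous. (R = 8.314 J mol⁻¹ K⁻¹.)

ΔG = 5.86 kJ/mol; the forward reaction is non-spontaneous

Q_p = P(M₂Z)·P(M)² / (P(Z₂)·P(G)²) = (0.55)·(0.051)² / ((18)·(0.0087)²) = 1.05
ΔG = RT ln(Q_p/K_p) = (8.314 J mol⁻¹ K⁻¹)(350 K) × ln(1.05/0.14)
   = (2.910 kJ/mol)(2.015) = 5.86 kJ/mol
ΔG > 0, so the forward reaction is non-spontaneous (proceeds in reverse).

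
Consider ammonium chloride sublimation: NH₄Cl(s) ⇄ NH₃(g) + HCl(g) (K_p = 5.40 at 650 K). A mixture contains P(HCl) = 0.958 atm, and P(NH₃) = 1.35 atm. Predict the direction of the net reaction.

(NH₄Cl is a pure solid — omitted from Q_p.)
Q_p = P(NH₃)·P(HCl) = (1.35)·(0.958) = 1.29
Q_p = 1.29 < K_p = 5.40, so the forward reaction proceeds.

forward (toward products)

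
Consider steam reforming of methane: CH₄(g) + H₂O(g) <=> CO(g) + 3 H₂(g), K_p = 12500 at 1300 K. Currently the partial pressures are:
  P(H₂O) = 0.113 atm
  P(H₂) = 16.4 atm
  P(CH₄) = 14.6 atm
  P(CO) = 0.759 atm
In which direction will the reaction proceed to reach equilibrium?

Q_p = P(CO)·P(H₂)³ / (P(CH₄)·P(H₂O)) = (0.759)·(16.4)³ / ((14.6)·(0.113)) = 2030
Q_p = 2030 < K_p = 12500, so the forward reaction proceeds.

in the forward direction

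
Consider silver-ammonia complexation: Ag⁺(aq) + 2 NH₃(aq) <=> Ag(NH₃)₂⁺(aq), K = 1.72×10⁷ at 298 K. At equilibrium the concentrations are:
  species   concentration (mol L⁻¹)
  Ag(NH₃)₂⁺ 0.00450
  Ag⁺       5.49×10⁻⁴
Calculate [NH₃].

[NH₃] = 6.90×10⁻⁴ mol L⁻¹

At equilibrium, K = [Ag(NH₃)₂⁺] / ([Ag⁺]·[NH₃]²) = 1.72×10⁷.
(0.00450) / ((5.49×10⁻⁴)·([NH₃])²) = 1.72×10⁷
[NH₃]² = 4.77×10⁻⁷ ⇒ [NH₃] = 6.90×10⁻⁴ mol L⁻¹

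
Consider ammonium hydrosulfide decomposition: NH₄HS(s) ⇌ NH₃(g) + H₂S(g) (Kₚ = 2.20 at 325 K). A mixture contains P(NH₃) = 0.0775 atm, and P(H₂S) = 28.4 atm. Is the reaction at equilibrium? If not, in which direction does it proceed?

(NH₄HS is a pure solid — omitted from Qₚ.)
Qₚ = P(NH₃)·P(H₂S) = (0.0775)·(28.4) = 2.20
Qₚ = 2.20 = Kₚ, so the system is already at equilibrium.

at equilibrium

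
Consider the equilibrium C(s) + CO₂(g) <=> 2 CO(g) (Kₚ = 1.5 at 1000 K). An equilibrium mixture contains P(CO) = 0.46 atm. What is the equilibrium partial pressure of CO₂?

P(CO₂) = 0.14 atm

(C is a pure solid — omitted from Kₚ.)
At equilibrium, Kₚ = P(CO)² / P(CO₂) = 1.5.
(0.46)² / (P(CO₂)) = 1.5
P(CO₂) = 0.141 = 0.14 atm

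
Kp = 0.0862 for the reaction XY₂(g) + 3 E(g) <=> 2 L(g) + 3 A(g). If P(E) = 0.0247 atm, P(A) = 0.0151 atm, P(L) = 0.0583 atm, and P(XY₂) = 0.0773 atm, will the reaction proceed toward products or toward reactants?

to the right

Qp = P(L)²·P(A)³ / (P(XY₂)·P(E)³) = (0.0583)²·(0.0151)³ / ((0.0773)·(0.0247)³) = 0.0100
Qp = 0.0100 < Kp = 0.0862, so the forward reaction proceeds.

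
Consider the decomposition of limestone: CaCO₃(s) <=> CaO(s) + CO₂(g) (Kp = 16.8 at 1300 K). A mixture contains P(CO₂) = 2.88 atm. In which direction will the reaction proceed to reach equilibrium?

forward (toward products)

(CaCO₃, CaO are pure solids — omitted from Qp.)
Qp = P(CO₂) = 2.88
Qp = 2.88 < Kp = 16.8, so the forward reaction proceeds.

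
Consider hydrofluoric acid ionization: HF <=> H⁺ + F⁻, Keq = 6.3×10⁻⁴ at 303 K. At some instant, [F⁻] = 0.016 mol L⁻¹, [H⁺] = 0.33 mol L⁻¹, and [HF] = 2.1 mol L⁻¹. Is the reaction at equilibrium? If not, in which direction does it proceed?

toward reactants

Q = [H⁺]·[F⁻] / [HF] = (0.33)·(0.016) / (2.1) = 0.0025
Q = 0.0025 > Keq = 6.3×10⁻⁴, so the reverse reaction proceeds.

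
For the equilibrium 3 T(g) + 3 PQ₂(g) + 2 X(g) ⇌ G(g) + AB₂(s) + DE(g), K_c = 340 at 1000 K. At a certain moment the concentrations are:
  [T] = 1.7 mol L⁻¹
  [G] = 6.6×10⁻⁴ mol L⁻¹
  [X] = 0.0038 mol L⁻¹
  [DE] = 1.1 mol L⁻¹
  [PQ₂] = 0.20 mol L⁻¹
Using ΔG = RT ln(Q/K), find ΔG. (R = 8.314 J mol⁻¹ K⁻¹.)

(AB₂ is a pure solid — omitted from Q_c.)
Q_c = [G]·[DE] / ([T]³·[PQ₂]³·[X]²) = (6.6×10⁻⁴)·(1.1) / ((1.7)³·(0.20)³·(0.0038)²) = 1280
ΔG = RT ln(Q_c/K_c) = (8.314 J mol⁻¹ K⁻¹)(1000 K) × ln(1280/340)
   = (8.314 kJ/mol)(1.326) = 11.0 kJ/mol
ΔG > 0, so the forward reaction is non-spontaneous (proceeds in reverse).

ΔG = 11.0 kJ/mol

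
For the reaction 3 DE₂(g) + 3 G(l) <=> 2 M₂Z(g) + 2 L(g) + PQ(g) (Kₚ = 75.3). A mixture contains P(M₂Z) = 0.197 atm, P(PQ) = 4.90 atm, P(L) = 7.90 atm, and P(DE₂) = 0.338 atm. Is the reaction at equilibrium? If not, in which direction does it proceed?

reverse (toward reactants)

(G is a pure liquid — omitted from Qₚ.)
Qₚ = P(M₂Z)²·P(L)²·P(PQ) / P(DE₂)³ = (0.197)²·(7.90)²·(4.90) / (0.338)³ = 307
Qₚ = 307 > Kₚ = 75.3, so the reverse reaction proceeds.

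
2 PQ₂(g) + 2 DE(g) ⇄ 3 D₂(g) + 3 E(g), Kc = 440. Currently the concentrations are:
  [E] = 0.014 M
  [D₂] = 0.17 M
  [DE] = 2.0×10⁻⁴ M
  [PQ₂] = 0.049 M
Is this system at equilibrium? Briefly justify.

Qc = [D₂]³·[E]³ / ([PQ₂]²·[DE]²) = (0.17)³·(0.014)³ / ((0.049)²·(2.0×10⁻⁴)²) = 140
Qc = 140 < Kc = 440: net forward reaction.

no; Q < K, reaction proceeds forward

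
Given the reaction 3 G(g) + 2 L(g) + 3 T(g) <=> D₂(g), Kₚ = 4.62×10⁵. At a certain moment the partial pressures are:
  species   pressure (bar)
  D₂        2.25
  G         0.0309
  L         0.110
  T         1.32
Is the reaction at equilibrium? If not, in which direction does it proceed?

reverse (toward reactants)

Qₚ = P(D₂) / (P(G)³·P(L)²·P(T)³) = (2.25) / ((0.0309)³·(0.110)²·(1.32)³) = 2.74×10⁶
Qₚ = 2.74×10⁶ > Kₚ = 4.62×10⁵, so the reverse reaction proceeds.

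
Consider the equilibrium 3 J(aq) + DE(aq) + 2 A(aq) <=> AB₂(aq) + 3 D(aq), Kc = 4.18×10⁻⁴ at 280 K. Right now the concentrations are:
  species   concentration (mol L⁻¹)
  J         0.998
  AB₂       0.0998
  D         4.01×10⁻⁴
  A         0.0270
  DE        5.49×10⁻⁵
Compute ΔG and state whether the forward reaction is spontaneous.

Qc = [AB₂]·[D]³ / ([J]³·[DE]·[A]²) = (0.0998)·(4.01×10⁻⁴)³ / ((0.998)³·(5.49×10⁻⁵)·(0.0270)²) = 1.62×10⁻⁴
ΔG = RT ln(Qc/Kc) = (8.314 J mol⁻¹ K⁻¹)(280 K) × ln(1.62×10⁻⁴/4.18×10⁻⁴)
   = (2.328 kJ/mol)(-0.9479) = -2.21 kJ/mol
ΔG < 0, so the forward reaction is spontaneous (proceeds forward).

ΔG = -2.21 kJ/mol; the forward reaction is spontaneous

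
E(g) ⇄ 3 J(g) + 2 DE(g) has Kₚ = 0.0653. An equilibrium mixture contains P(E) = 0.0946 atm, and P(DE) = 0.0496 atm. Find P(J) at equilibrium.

At equilibrium, Kₚ = P(J)³·P(DE)² / P(E) = 0.0653.
(P(J))³·(0.0496)² / (0.0946) = 0.0653
P(J)³ = 2.51 ⇒ P(J) = 1.36 atm

P(J) = 1.36 atm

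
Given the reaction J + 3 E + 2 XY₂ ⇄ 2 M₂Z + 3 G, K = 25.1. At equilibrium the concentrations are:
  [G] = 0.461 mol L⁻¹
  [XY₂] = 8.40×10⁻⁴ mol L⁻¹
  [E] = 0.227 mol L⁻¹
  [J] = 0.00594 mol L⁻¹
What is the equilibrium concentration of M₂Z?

At equilibrium, K = [M₂Z]²·[G]³ / ([J]·[E]³·[XY₂]²) = 25.1.
([M₂Z])²·(0.461)³ / ((0.00594)·(0.227)³·(8.40×10⁻⁴)²) = 25.1
[M₂Z]² = 1.26×10⁻⁸ ⇒ [M₂Z] = 1.12×10⁻⁴ mol L⁻¹

[M₂Z] = 1.12×10⁻⁴ mol L⁻¹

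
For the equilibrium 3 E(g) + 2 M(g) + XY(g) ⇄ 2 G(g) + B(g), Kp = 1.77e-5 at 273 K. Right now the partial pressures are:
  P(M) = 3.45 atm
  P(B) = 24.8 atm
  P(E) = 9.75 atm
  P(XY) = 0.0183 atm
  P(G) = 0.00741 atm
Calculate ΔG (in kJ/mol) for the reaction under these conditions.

ΔG = -2.19 kJ/mol

Qp = P(G)²·P(B) / (P(E)³·P(M)²·P(XY)) = (0.00741)²·(24.8) / ((9.75)³·(3.45)²·(0.0183)) = 6.75e-6
ΔG = RT ln(Qp/Kp) = (8.314 J mol⁻¹ K⁻¹)(273 K) × ln(6.75e-6/1.77e-5)
   = (2.270 kJ/mol)(-0.9640) = -2.19 kJ/mol
ΔG < 0, so the forward reaction is spontaneous (proceeds forward).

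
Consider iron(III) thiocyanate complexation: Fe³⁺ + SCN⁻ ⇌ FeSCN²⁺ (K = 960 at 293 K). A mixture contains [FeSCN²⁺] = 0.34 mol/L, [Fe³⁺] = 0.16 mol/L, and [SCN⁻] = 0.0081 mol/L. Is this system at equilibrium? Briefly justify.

Q = [FeSCN²⁺] / ([Fe³⁺]·[SCN⁻]) = (0.34) / ((0.16)·(0.0081)) = 260
Q = 260 < K = 960: net forward reaction.

no; Q < K, reaction proceeds forward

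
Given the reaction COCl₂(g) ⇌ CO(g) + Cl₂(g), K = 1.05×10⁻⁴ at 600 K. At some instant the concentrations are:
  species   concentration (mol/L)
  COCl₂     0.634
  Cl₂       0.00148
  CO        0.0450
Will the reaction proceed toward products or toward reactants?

Q = [CO]·[Cl₂] / [COCl₂] = (0.0450)·(0.00148) / (0.634) = 1.05×10⁻⁴
Q = 1.05×10⁻⁴ = K, so the system is already at equilibrium.

at equilibrium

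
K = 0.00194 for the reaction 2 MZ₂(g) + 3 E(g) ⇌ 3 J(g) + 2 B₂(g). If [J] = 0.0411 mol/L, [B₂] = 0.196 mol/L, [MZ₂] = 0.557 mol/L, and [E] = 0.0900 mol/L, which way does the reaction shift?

Q = [J]³·[B₂]² / ([MZ₂]²·[E]³) = (0.0411)³·(0.196)² / ((0.557)²·(0.0900)³) = 0.0118
Q = 0.0118 > K = 0.00194, so the reverse reaction proceeds.

to the left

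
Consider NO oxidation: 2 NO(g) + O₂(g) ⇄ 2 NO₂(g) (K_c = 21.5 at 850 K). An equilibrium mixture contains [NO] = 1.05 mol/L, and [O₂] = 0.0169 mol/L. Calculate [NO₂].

[NO₂] = 0.633 mol/L

At equilibrium, K_c = [NO₂]² / ([NO]²·[O₂]) = 21.5.
([NO₂])² / ((1.05)²·(0.0169)) = 21.5
[NO₂]² = 0.401 ⇒ [NO₂] = 0.633 mol/L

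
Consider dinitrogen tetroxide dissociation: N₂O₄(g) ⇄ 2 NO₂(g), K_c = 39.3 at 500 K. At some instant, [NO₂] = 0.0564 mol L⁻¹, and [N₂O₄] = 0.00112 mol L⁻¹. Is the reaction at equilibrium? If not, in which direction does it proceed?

toward products

Q_c = [NO₂]² / [N₂O₄] = (0.0564)² / (0.00112) = 2.84
Q_c = 2.84 < K_c = 39.3, so the forward reaction proceeds.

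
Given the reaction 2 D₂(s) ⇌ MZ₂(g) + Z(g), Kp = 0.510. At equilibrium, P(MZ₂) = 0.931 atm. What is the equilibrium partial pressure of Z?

(D₂ is a pure solid — omitted from Kp.)
At equilibrium, Kp = P(MZ₂)·P(Z) = 0.510.
(0.931)·(P(Z)) = 0.510
P(Z) = 0.548 atm

P(Z) = 0.548 atm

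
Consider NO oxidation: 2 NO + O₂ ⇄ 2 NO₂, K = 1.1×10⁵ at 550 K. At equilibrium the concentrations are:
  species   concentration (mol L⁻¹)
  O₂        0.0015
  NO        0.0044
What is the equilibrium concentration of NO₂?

[NO₂] = 0.057 mol L⁻¹

At equilibrium, K = [NO₂]² / ([NO]²·[O₂]) = 1.1×10⁵.
([NO₂])² / ((0.0044)²·(0.0015)) = 1.1×10⁵
[NO₂]² = 0.00319 ⇒ [NO₂] = 0.057 mol L⁻¹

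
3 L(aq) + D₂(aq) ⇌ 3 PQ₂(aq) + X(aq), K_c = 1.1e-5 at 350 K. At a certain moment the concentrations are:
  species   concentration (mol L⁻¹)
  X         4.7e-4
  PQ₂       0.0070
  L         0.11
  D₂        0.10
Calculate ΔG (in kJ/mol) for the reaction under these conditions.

ΔG = -6.42 kJ/mol

Q_c = [PQ₂]³·[X] / ([L]³·[D₂]) = (0.0070)³·(4.7e-4) / ((0.11)³·(0.10)) = 1.21e-6
ΔG = RT ln(Q_c/K_c) = (8.314 J mol⁻¹ K⁻¹)(350 K) × ln(1.21e-6/1.1e-5)
   = (2.910 kJ/mol)(-2.207) = -6.42 kJ/mol
ΔG < 0, so the forward reaction is spontaneous (proceeds forward).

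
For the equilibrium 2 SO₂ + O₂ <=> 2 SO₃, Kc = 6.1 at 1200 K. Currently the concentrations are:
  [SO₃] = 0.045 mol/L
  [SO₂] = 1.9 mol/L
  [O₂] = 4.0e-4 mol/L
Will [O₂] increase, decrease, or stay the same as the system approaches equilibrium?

decrease

Qc = [SO₃]² / ([SO₂]²·[O₂]) = (0.045)² / ((1.9)²·(4.0e-4)) = 1.4
Qc = 1.4 < Kc = 6.1: net forward reaction.
O₂ is a reactant, so it decreases.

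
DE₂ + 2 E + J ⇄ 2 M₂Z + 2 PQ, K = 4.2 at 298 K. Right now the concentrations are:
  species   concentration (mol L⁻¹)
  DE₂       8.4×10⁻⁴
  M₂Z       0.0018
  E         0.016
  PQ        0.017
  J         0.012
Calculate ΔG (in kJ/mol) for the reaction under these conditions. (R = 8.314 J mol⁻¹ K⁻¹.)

ΔG = -6.07 kJ/mol

Q = [M₂Z]²·[PQ]² / ([DE₂]·[E]²·[J]) = (0.0018)²·(0.017)² / ((8.4×10⁻⁴)·(0.016)²·(0.012)) = 0.363
ΔG = RT ln(Q/K) = (8.314 J mol⁻¹ K⁻¹)(298 K) × ln(0.363/4.2)
   = (2.478 kJ/mol)(-2.448) = -6.07 kJ/mol
ΔG < 0, so the forward reaction is spontaneous (proceeds forward).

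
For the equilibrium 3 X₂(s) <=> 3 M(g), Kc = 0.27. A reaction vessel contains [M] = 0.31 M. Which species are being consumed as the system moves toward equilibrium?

(X₂ is a pure solid — omitted from Qc.)
Qc = [M]³ = (0.31)³ = 0.030
Qc = 0.030 < Kc = 0.27: net forward reaction.

X₂ (reactants)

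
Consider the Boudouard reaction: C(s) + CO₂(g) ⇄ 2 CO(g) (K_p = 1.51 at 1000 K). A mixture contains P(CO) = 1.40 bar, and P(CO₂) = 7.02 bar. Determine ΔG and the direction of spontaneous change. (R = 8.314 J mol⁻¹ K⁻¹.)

(C is a pure solid — omitted from Q_p.)
Q_p = P(CO)² / P(CO₂) = (1.40)² / (7.02) = 0.279
ΔG = RT ln(Q_p/K_p) = (8.314 J mol⁻¹ K⁻¹)(1000 K) × ln(0.279/1.51)
   = (8.314 kJ/mol)(-1.689) = -14.0 kJ/mol
ΔG < 0, so the forward reaction is spontaneous (proceeds forward).

ΔG = -14.0 kJ/mol; the forward reaction is spontaneous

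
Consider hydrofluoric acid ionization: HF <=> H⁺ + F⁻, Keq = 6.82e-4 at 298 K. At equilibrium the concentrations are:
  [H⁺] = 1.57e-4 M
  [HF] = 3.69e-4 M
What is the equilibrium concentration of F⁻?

At equilibrium, Keq = [H⁺]·[F⁻] / [HF] = 6.82e-4.
(1.57e-4)·([F⁻]) / (3.69e-4) = 6.82e-4
[F⁻] = 0.00160 M

[F⁻] = 0.00160 M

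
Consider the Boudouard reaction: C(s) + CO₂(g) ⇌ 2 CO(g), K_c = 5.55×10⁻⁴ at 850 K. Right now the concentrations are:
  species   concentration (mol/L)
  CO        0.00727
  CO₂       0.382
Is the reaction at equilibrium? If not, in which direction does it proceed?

in the forward direction

(C is a pure solid — omitted from Q_c.)
Q_c = [CO]² / [CO₂] = (0.00727)² / (0.382) = 1.38×10⁻⁴
Q_c = 1.38×10⁻⁴ < K_c = 5.55×10⁻⁴, so the forward reaction proceeds.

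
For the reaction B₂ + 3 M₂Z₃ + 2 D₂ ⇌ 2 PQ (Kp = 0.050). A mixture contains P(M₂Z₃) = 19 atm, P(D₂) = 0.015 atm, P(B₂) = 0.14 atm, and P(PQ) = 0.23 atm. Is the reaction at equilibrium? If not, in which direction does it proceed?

in the reverse direction

Qp = P(PQ)² / (P(B₂)·P(M₂Z₃)³·P(D₂)²) = (0.23)² / ((0.14)·(19)³·(0.015)²) = 0.24
Qp = 0.24 > Kp = 0.050, so the reverse reaction proceeds.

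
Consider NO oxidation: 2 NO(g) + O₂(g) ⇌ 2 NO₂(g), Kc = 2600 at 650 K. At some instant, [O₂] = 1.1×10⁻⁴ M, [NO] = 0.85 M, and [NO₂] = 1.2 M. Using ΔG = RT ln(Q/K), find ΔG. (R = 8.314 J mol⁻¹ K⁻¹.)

Qc = [NO₂]² / ([NO]²·[O₂]) = (1.2)² / ((0.85)²·(1.1×10⁻⁴)) = 18100
ΔG = RT ln(Qc/Kc) = (8.314 J mol⁻¹ K⁻¹)(650 K) × ln(18100/2600)
   = (5.404 kJ/mol)(1.940) = 10.5 kJ/mol
ΔG > 0, so the forward reaction is non-spontaneous (proceeds in reverse).

ΔG = 10.5 kJ/mol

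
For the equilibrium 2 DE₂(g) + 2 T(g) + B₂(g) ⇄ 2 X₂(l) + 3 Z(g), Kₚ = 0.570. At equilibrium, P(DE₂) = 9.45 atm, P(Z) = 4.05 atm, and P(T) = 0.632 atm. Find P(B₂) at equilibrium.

(X₂ is a pure liquid — omitted from Kₚ.)
At equilibrium, Kₚ = P(Z)³ / (P(DE₂)²·P(T)²·P(B₂)) = 0.570.
(4.05)³ / ((9.45)²·(0.632)²·(P(B₂))) = 0.570
P(B₂) = 3.27 atm

P(B₂) = 3.27 atm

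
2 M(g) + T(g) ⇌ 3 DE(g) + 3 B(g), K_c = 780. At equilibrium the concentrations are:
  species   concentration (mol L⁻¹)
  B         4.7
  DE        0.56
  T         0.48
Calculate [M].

[M] = 0.22 mol L⁻¹

At equilibrium, K_c = [DE]³·[B]³ / ([M]²·[T]) = 780.
(0.56)³·(4.7)³ / (([M])²·(0.48)) = 780
[M]² = 0.0487 ⇒ [M] = 0.22 mol L⁻¹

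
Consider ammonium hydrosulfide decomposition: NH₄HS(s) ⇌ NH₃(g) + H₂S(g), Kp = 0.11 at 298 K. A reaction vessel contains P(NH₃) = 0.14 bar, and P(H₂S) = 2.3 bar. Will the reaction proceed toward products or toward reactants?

to the left

(NH₄HS is a pure solid — omitted from Qp.)
Qp = P(NH₃)·P(H₂S) = (0.14)·(2.3) = 0.32
Qp = 0.32 > Kp = 0.11, so the reverse reaction proceeds.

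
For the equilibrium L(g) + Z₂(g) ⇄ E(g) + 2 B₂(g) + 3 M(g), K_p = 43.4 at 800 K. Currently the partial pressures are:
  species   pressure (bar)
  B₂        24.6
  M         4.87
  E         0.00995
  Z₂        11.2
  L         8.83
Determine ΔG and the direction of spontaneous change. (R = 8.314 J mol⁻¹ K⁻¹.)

Q_p = P(E)·P(B₂)²·P(M)³ / (P(L)·P(Z₂)) = (0.00995)·(24.6)²·(4.87)³ / ((8.83)·(11.2)) = 7.03
ΔG = RT ln(Q_p/K_p) = (8.314 J mol⁻¹ K⁻¹)(800 K) × ln(7.03/43.4)
   = (6.651 kJ/mol)(-1.820) = -12.1 kJ/mol
ΔG < 0, so the forward reaction is spontaneous (proceeds forward).

ΔG = -12.1 kJ/mol; the forward reaction is spontaneous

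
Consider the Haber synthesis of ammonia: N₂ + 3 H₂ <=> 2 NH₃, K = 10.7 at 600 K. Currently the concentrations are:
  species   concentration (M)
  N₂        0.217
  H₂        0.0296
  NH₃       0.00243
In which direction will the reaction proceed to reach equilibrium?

toward products

Q = [NH₃]² / ([N₂]·[H₂]³) = (0.00243)² / ((0.217)·(0.0296)³) = 1.05
Q = 1.05 < K = 10.7, so the forward reaction proceeds.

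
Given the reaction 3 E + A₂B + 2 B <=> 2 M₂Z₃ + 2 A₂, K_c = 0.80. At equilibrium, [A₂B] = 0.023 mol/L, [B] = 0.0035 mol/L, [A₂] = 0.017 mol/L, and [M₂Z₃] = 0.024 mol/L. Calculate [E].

At equilibrium, K_c = [M₂Z₃]²·[A₂]² / ([E]³·[A₂B]·[B]²) = 0.80.
(0.024)²·(0.017)² / (([E])³·(0.023)·(0.0035)²) = 0.80
[E]³ = 0.739 ⇒ [E] = 0.90 mol/L

[E] = 0.90 mol/L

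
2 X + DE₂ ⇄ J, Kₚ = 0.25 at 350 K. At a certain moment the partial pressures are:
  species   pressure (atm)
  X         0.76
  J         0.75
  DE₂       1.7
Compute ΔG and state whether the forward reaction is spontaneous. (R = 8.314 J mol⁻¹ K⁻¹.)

Qₚ = P(J) / (P(X)²·P(DE₂)) = (0.75) / ((0.76)²·(1.7)) = 0.764
ΔG = RT ln(Qₚ/Kₚ) = (8.314 J mol⁻¹ K⁻¹)(350 K) × ln(0.764/0.25)
   = (2.910 kJ/mol)(1.117) = 3.25 kJ/mol
ΔG > 0, so the forward reaction is non-spontaneous (proceeds in reverse).

ΔG = 3.25 kJ/mol; the forward reaction is non-spontaneous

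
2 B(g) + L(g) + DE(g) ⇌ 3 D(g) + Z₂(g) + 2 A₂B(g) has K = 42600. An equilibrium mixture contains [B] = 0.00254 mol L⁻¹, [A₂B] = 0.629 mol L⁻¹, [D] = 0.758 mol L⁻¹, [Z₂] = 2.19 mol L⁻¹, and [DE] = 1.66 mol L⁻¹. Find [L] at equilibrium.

[L] = 0.827 mol L⁻¹

At equilibrium, K = [D]³·[Z₂]·[A₂B]² / ([B]²·[L]·[DE]) = 42600.
(0.758)³·(2.19)·(0.629)² / ((0.00254)²·([L])·(1.66)) = 42600
[L] = 0.827 mol L⁻¹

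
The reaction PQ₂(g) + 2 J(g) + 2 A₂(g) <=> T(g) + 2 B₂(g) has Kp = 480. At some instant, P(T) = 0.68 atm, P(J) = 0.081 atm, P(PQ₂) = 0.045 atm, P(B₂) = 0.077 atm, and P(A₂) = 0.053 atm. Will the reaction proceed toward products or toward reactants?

Qp = P(T)·P(B₂)² / (P(PQ₂)·P(J)²·P(A₂)²) = (0.68)·(0.077)² / ((0.045)·(0.081)²·(0.053)²) = 4900
Qp = 4900 > Kp = 480, so the reverse reaction proceeds.

reverse (toward reactants)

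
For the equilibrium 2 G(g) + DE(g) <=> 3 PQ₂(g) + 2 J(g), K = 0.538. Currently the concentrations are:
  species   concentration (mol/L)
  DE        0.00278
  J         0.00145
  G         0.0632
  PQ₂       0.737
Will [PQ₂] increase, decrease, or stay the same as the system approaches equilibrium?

increase

Q = [PQ₂]³·[J]² / ([G]²·[DE]) = (0.737)³·(0.00145)² / ((0.0632)²·(0.00278)) = 0.0758
Q = 0.0758 < K = 0.538: net forward reaction.
PQ₂ is a product, so it increases.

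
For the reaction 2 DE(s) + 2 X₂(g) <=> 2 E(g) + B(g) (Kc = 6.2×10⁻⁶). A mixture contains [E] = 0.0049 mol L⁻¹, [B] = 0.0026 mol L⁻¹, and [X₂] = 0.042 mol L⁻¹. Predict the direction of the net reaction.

toward reactants

(DE is a pure solid — omitted from Qc.)
Qc = [E]²·[B] / [X₂]² = (0.0049)²·(0.0026) / (0.042)² = 3.5×10⁻⁵
Qc = 3.5×10⁻⁵ > Kc = 6.2×10⁻⁶, so the reverse reaction proceeds.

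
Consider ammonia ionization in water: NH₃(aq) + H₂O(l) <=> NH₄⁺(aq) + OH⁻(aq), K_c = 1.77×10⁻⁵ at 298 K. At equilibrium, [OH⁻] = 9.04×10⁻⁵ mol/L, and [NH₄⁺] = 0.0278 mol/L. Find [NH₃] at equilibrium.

[NH₃] = 0.142 mol/L

(H₂O is a pure liquid — omitted from K_c.)
At equilibrium, K_c = [NH₄⁺]·[OH⁻] / [NH₃] = 1.77×10⁻⁵.
(0.0278)·(9.04×10⁻⁵) / ([NH₃]) = 1.77×10⁻⁵
[NH₃] = 0.142 mol/L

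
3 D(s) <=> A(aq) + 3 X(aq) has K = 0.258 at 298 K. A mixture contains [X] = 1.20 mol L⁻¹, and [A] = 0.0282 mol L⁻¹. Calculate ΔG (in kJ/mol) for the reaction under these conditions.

(D is a pure solid — omitted from Q.)
Q = [A]·[X]³ = (0.0282)·(1.20)³ = 0.0487
ΔG = RT ln(Q/K) = (8.314 J mol⁻¹ K⁻¹)(298 K) × ln(0.0487/0.258)
   = (2.478 kJ/mol)(-1.667) = -4.13 kJ/mol
ΔG < 0, so the forward reaction is spontaneous (proceeds forward).

ΔG = -4.13 kJ/mol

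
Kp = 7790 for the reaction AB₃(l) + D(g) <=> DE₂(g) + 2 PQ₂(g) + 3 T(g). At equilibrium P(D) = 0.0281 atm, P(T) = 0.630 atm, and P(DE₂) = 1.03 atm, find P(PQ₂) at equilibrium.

(AB₃ is a pure liquid — omitted from Kp.)
At equilibrium, Kp = P(DE₂)·P(PQ₂)²·P(T)³ / P(D) = 7790.
(1.03)·(P(PQ₂))²·(0.630)³ / (0.0281) = 7790
P(PQ₂)² = 850 ⇒ P(PQ₂) = 29.2 atm

P(PQ₂) = 29.2 atm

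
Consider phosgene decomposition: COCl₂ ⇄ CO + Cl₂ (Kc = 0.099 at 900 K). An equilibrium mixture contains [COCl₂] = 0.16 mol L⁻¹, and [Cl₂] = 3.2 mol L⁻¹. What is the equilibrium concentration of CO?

[CO] = 0.0050 mol L⁻¹

At equilibrium, Kc = [CO]·[Cl₂] / [COCl₂] = 0.099.
([CO])·(3.2) / (0.16) = 0.099
[CO] = 0.00495 = 0.0050 mol L⁻¹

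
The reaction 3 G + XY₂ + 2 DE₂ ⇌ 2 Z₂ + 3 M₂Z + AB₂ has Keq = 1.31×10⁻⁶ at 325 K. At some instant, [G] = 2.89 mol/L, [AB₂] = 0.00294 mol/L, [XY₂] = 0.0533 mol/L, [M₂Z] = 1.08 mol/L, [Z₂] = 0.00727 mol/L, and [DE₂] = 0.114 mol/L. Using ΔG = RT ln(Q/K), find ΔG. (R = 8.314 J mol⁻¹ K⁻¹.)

ΔG = 5.92 kJ/mol

Q = [Z₂]²·[M₂Z]³·[AB₂] / ([G]³·[XY₂]·[DE₂]²) = (0.00727)²·(1.08)³·(0.00294) / ((2.89)³·(0.0533)·(0.114)²) = 1.17×10⁻⁵
ΔG = RT ln(Q/Keq) = (8.314 J mol⁻¹ K⁻¹)(325 K) × ln(1.17×10⁻⁵/1.31×10⁻⁶)
   = (2.702 kJ/mol)(2.190) = 5.92 kJ/mol
ΔG > 0, so the forward reaction is non-spontaneous (proceeds in reverse).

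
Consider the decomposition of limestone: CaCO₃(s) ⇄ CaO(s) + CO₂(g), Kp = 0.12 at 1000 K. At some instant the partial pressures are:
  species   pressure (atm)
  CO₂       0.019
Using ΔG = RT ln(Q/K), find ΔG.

ΔG = -15.3 kJ/mol

(CaCO₃, CaO are pure solids — omitted from Qp.)
Qp = P(CO₂) = 0.0190
ΔG = RT ln(Qp/Kp) = (8.314 J mol⁻¹ K⁻¹)(1000 K) × ln(0.0190/0.12)
   = (8.314 kJ/mol)(-1.843) = -15.3 kJ/mol
ΔG < 0, so the forward reaction is spontaneous (proceeds forward).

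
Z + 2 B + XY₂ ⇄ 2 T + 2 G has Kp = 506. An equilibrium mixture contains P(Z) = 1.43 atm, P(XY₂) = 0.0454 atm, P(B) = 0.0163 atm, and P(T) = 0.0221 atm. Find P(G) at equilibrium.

At equilibrium, Kp = P(T)²·P(G)² / (P(Z)·P(B)²·P(XY₂)) = 506.
(0.0221)²·(P(G))² / ((1.43)·(0.0163)²·(0.0454)) = 506
P(G)² = 17.9 ⇒ P(G) = 4.23 atm

P(G) = 4.23 atm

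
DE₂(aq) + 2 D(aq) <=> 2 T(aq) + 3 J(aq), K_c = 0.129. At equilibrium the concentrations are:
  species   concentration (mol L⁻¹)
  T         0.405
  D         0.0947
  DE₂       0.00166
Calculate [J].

[J] = 0.0227 mol L⁻¹

At equilibrium, K_c = [T]²·[J]³ / ([DE₂]·[D]²) = 0.129.
(0.405)²·([J])³ / ((0.00166)·(0.0947)²) = 0.129
[J]³ = 1.17e-5 ⇒ [J] = 0.0227 mol L⁻¹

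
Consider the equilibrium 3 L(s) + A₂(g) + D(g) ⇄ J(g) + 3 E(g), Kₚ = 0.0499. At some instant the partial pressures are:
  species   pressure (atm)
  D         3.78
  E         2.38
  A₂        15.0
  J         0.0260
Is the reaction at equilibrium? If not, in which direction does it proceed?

toward products

(L is a pure solid — omitted from Qₚ.)
Qₚ = P(J)·P(E)³ / (P(A₂)·P(D)) = (0.0260)·(2.38)³ / ((15.0)·(3.78)) = 0.00618
Qₚ = 0.00618 < Kₚ = 0.0499, so the forward reaction proceeds.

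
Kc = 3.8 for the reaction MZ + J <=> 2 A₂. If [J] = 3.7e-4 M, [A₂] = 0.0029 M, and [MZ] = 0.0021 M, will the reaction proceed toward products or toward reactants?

reverse (toward reactants)

Qc = [A₂]² / ([MZ]·[J]) = (0.0029)² / ((0.0021)·(3.7e-4)) = 11
Qc = 11 > Kc = 3.8, so the reverse reaction proceeds.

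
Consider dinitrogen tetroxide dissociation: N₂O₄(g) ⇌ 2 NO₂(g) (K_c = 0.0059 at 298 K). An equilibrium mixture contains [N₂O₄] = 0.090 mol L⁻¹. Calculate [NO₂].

[NO₂] = 0.023 mol L⁻¹

At equilibrium, K_c = [NO₂]² / [N₂O₄] = 0.0059.
([NO₂])² / (0.090) = 0.0059
[NO₂]² = 5.31×10⁻⁴ ⇒ [NO₂] = 0.023 mol L⁻¹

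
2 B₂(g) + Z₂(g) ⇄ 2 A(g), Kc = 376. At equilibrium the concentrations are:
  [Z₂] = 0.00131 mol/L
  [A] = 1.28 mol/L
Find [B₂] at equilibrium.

At equilibrium, Kc = [A]² / ([B₂]²·[Z₂]) = 376.
(1.28)² / (([B₂])²·(0.00131)) = 376
[B₂]² = 3.33 ⇒ [B₂] = 1.82 mol/L

[B₂] = 1.82 mol/L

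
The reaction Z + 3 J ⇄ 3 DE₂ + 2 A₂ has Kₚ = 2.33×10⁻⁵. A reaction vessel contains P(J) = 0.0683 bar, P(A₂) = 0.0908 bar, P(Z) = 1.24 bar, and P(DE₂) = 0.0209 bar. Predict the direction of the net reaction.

toward reactants

Qₚ = P(DE₂)³·P(A₂)² / (P(Z)·P(J)³) = (0.0209)³·(0.0908)² / ((1.24)·(0.0683)³) = 1.91×10⁻⁴
Qₚ = 1.91×10⁻⁴ > Kₚ = 2.33×10⁻⁵, so the reverse reaction proceeds.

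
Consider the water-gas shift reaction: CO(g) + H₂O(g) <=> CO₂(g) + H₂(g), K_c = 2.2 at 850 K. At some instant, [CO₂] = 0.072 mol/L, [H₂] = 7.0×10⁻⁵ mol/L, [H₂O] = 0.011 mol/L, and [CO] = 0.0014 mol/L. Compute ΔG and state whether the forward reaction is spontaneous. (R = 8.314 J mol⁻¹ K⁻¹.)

Q_c = [CO₂]·[H₂] / ([CO]·[H₂O]) = (0.072)·(7.0×10⁻⁵) / ((0.0014)·(0.011)) = 0.327
ΔG = RT ln(Q_c/K_c) = (8.314 J mol⁻¹ K⁻¹)(850 K) × ln(0.327/2.2)
   = (7.067 kJ/mol)(-1.906) = -13.5 kJ/mol
ΔG < 0, so the forward reaction is spontaneous (proceeds forward).

ΔG = -13.5 kJ/mol; the forward reaction is spontaneous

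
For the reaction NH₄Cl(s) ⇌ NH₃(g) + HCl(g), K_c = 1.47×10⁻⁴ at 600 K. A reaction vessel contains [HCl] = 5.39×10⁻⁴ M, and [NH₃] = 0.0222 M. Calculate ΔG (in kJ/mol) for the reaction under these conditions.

ΔG = -12.5 kJ/mol

(NH₄Cl is a pure solid — omitted from Q_c.)
Q_c = [NH₃]·[HCl] = (0.0222)·(5.39×10⁻⁴) = 1.20×10⁻⁵
ΔG = RT ln(Q_c/K_c) = (8.314 J mol⁻¹ K⁻¹)(600 K) × ln(1.20×10⁻⁵/1.47×10⁻⁴)
   = (4.988 kJ/mol)(-2.506) = -12.5 kJ/mol
ΔG < 0, so the forward reaction is spontaneous (proceeds forward).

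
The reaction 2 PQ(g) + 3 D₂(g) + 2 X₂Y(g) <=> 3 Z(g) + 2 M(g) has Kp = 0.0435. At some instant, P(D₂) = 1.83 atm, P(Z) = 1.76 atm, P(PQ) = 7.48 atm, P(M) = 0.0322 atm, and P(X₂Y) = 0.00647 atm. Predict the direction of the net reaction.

Qp = P(Z)³·P(M)² / (P(PQ)²·P(D₂)³·P(X₂Y)²) = (1.76)³·(0.0322)² / ((7.48)²·(1.83)³·(0.00647)²) = 0.394
Qp = 0.394 > Kp = 0.0435, so the reverse reaction proceeds.

to the left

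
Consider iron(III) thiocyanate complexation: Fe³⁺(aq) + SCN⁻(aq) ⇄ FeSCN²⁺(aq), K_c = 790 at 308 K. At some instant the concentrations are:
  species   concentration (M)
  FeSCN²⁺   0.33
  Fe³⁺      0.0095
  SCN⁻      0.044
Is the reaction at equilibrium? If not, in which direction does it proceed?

Q_c = [FeSCN²⁺] / ([Fe³⁺]·[SCN⁻]) = (0.33) / ((0.0095)·(0.044)) = 790
Q_c = 790 = K_c, so the system is already at equilibrium.

neither direction; the system is at equilibrium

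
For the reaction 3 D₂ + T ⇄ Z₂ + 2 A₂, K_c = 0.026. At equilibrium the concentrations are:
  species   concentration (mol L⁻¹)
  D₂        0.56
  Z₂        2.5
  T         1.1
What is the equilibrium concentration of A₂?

At equilibrium, K_c = [Z₂]·[A₂]² / ([D₂]³·[T]) = 0.026.
(2.5)·([A₂])² / ((0.56)³·(1.1)) = 0.026
[A₂]² = 0.00201 ⇒ [A₂] = 0.045 mol L⁻¹

[A₂] = 0.045 mol L⁻¹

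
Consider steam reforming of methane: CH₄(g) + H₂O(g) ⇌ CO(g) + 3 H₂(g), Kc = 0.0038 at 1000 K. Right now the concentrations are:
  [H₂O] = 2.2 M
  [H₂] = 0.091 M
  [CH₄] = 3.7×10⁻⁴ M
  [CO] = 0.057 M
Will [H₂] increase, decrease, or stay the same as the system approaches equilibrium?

decrease

Qc = [CO]·[H₂]³ / ([CH₄]·[H₂O]) = (0.057)·(0.091)³ / ((3.7×10⁻⁴)·(2.2)) = 0.053
Qc = 0.053 > Kc = 0.0038: net reverse reaction.
H₂ is a product, so it decreases.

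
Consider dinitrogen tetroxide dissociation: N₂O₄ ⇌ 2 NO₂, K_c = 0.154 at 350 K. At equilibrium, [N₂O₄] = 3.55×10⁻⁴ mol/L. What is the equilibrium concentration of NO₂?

[NO₂] = 0.00739 mol/L

At equilibrium, K_c = [NO₂]² / [N₂O₄] = 0.154.
([NO₂])² / (3.55×10⁻⁴) = 0.154
[NO₂]² = 5.47×10⁻⁵ ⇒ [NO₂] = 0.00739 mol/L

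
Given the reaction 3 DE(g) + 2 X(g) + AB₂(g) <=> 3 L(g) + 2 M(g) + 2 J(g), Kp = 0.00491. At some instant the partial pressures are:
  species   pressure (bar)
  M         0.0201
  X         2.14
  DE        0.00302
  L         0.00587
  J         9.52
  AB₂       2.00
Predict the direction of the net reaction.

toward reactants

Qp = P(L)³·P(M)²·P(J)² / (P(DE)³·P(X)²·P(AB₂)) = (0.00587)³·(0.0201)²·(9.52)² / ((0.00302)³·(2.14)²·(2.00)) = 0.0294
Qp = 0.0294 > Kp = 0.00491, so the reverse reaction proceeds.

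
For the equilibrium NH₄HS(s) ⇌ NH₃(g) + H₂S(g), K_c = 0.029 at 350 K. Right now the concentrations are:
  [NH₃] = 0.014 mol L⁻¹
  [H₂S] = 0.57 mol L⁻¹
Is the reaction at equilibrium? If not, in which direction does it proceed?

in the forward direction

(NH₄HS is a pure solid — omitted from Q_c.)
Q_c = [NH₃]·[H₂S] = (0.014)·(0.57) = 0.0080
Q_c = 0.0080 < K_c = 0.029, so the forward reaction proceeds.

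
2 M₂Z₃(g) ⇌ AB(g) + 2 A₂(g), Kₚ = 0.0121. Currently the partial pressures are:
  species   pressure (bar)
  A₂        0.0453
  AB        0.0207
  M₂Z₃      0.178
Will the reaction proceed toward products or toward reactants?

toward products

Qₚ = P(AB)·P(A₂)² / P(M₂Z₃)² = (0.0207)·(0.0453)² / (0.178)² = 0.00134
Qₚ = 0.00134 < Kₚ = 0.0121, so the forward reaction proceeds.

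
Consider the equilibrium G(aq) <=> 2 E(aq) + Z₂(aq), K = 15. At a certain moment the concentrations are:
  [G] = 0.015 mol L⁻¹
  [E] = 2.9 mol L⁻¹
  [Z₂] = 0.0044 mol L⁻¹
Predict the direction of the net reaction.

Q = [E]²·[Z₂] / [G] = (2.9)²·(0.0044) / (0.015) = 2.5
Q = 2.5 < K = 15, so the forward reaction proceeds.

to the right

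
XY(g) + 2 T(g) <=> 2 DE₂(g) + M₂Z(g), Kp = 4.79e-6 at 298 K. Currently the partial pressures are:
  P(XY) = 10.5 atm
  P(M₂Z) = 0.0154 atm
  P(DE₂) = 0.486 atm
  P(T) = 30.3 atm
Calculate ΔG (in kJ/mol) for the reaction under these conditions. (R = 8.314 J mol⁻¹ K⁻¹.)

ΔG = -6.30 kJ/mol

Qp = P(DE₂)²·P(M₂Z) / (P(XY)·P(T)²) = (0.486)²·(0.0154) / ((10.5)·(30.3)²) = 3.77e-7
ΔG = RT ln(Qp/Kp) = (8.314 J mol⁻¹ K⁻¹)(298 K) × ln(3.77e-7/4.79e-6)
   = (2.478 kJ/mol)(-2.542) = -6.30 kJ/mol
ΔG < 0, so the forward reaction is spontaneous (proceeds forward).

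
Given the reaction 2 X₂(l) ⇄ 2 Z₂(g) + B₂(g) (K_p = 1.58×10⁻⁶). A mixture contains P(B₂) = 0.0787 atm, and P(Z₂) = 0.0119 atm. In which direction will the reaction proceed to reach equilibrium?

reverse (toward reactants)

(X₂ is a pure liquid — omitted from Q_p.)
Q_p = P(Z₂)²·P(B₂) = (0.0119)²·(0.0787) = 1.11×10⁻⁵
Q_p = 1.11×10⁻⁵ > K_p = 1.58×10⁻⁶, so the reverse reaction proceeds.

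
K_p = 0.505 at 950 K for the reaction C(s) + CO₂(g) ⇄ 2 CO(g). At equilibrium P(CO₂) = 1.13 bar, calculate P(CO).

P(CO) = 0.755 bar

(C is a pure solid — omitted from K_p.)
At equilibrium, K_p = P(CO)² / P(CO₂) = 0.505.
(P(CO))² / (1.13) = 0.505
P(CO)² = 0.571 ⇒ P(CO) = 0.755 bar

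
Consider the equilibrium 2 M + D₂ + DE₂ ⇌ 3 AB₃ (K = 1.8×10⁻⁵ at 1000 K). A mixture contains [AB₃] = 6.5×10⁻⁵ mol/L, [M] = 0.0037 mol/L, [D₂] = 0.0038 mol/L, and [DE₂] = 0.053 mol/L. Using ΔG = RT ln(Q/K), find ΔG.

Q = [AB₃]³ / ([M]²·[D₂]·[DE₂]) = (6.5×10⁻⁵)³ / ((0.0037)²·(0.0038)·(0.053)) = 9.96×10⁻⁵
ΔG = RT ln(Q/K) = (8.314 J mol⁻¹ K⁻¹)(1000 K) × ln(9.96×10⁻⁵/1.8×10⁻⁵)
   = (8.314 kJ/mol)(1.711) = 14.2 kJ/mol
ΔG > 0, so the forward reaction is non-spontaneous (proceeds in reverse).

ΔG = 14.2 kJ/mol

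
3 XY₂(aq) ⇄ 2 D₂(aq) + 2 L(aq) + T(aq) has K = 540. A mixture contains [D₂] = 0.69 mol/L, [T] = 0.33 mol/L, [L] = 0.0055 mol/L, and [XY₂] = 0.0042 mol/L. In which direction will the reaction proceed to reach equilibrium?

Q = [D₂]²·[L]²·[T] / [XY₂]³ = (0.69)²·(0.0055)²·(0.33) / (0.0042)³ = 64
Q = 64 < K = 540, so the forward reaction proceeds.

forward (toward products)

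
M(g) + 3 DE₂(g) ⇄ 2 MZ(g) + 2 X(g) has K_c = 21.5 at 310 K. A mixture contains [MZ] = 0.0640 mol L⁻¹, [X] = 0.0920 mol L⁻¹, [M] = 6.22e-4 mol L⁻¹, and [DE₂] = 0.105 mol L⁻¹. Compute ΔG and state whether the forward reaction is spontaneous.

ΔG = 2.08 kJ/mol; the forward reaction is non-spontaneous

Q_c = [MZ]²·[X]² / ([M]·[DE₂]³) = (0.0640)²·(0.0920)² / ((6.22e-4)·(0.105)³) = 48.1
ΔG = RT ln(Q_c/K_c) = (8.314 J mol⁻¹ K⁻¹)(310 K) × ln(48.1/21.5)
   = (2.577 kJ/mol)(0.8052) = 2.08 kJ/mol
ΔG > 0, so the forward reaction is non-spontaneous (proceeds in reverse).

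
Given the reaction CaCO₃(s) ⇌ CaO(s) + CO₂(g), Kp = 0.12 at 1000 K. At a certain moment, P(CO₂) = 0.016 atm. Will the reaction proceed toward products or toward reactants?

(CaCO₃, CaO are pure solids — omitted from Qp.)
Qp = P(CO₂) = 0.016
Qp = 0.016 < Kp = 0.12, so the forward reaction proceeds.

toward products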